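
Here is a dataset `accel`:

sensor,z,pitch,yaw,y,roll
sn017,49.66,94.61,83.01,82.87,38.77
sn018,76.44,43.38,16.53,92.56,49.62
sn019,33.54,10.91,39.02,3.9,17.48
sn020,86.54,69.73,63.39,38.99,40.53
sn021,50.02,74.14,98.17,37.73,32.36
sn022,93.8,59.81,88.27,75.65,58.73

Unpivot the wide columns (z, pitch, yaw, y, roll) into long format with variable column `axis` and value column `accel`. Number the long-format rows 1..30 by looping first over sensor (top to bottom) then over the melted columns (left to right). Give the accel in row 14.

30 rows total (6 × 5). Row 14: index ⌊(14-1)/5⌋ = 2 into sensor → sn019; (14-1) mod 5 = 3 into the melted columns → y.
So row 14 is (sn019, y, 3.9); accel = 3.9.

3.9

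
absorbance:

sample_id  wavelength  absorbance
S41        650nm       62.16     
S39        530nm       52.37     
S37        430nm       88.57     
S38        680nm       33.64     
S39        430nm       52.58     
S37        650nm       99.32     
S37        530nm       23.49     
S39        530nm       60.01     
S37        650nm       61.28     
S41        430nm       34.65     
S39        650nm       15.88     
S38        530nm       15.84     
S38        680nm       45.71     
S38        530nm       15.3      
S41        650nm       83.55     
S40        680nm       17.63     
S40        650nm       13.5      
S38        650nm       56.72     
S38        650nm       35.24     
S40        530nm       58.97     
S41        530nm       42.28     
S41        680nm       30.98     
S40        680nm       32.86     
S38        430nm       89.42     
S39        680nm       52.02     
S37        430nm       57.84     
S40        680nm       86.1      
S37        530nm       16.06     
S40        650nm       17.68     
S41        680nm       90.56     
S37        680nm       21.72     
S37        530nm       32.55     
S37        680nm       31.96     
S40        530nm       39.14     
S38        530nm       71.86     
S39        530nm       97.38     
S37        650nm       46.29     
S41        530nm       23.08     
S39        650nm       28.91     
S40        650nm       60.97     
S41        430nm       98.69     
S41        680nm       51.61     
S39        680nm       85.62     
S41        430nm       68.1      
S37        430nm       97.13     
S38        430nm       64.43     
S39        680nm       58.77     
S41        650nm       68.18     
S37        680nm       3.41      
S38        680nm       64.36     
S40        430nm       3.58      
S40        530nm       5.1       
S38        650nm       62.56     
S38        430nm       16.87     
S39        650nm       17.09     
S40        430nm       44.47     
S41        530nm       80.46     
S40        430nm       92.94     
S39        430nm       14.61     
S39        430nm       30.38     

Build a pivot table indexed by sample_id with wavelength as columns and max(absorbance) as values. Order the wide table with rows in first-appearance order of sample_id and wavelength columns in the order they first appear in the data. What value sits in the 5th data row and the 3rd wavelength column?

92.94

With rows in first-appearance order of sample_id, row 5 is sample_id=S40. wavelength columns in first-appearance order: 650nm, 530nm, 430nm, 680nm; column 3 is 430nm.
Long rows with sample_id=S40, wavelength=430nm: max(3.58, 44.47, 92.94) = 92.94.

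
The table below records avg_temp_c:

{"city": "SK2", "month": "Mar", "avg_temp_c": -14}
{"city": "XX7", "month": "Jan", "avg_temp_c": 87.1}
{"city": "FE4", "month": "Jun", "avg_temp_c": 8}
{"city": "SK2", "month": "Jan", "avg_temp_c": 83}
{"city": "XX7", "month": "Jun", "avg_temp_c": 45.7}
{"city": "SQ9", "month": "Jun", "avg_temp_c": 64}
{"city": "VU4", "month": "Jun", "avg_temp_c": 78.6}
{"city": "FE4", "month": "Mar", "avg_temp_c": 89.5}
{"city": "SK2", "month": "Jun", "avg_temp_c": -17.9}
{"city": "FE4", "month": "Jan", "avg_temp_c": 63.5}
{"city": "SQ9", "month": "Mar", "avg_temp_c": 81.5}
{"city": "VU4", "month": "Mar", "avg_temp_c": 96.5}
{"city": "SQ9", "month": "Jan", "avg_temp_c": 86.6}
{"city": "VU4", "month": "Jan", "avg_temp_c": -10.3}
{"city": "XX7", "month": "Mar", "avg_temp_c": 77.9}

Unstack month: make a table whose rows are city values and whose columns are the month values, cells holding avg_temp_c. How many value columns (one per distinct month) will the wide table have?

3 distinct month values: Jun, Mar, Jan.

3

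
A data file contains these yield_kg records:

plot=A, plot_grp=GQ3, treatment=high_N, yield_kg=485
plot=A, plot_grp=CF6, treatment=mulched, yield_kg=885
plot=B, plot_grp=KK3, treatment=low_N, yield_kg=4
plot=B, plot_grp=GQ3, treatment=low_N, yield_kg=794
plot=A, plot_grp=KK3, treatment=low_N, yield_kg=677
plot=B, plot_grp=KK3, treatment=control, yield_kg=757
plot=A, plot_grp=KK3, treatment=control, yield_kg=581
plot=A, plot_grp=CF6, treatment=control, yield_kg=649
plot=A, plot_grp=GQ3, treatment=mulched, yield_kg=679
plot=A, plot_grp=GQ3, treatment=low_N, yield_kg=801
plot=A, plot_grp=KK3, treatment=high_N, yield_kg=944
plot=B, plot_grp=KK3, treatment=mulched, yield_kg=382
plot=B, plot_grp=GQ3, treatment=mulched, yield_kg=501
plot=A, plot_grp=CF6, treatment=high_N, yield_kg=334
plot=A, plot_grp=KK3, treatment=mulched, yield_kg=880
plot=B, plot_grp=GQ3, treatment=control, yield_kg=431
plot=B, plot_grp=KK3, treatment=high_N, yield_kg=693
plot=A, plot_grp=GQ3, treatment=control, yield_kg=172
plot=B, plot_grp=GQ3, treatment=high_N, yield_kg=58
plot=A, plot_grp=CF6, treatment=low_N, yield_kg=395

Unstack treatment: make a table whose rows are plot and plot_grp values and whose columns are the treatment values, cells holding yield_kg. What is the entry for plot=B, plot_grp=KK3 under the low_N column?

4

Wide layout: rows indexed by plot and plot_grp, columns are the 4 distinct treatment values (high_N, mulched, low_N, control).
Cell (plot=B, plot_grp=KK3, treatment=low_N) draws from the long row where plot=B, plot_grp=KK3 and treatment=low_N, which has yield_kg=4.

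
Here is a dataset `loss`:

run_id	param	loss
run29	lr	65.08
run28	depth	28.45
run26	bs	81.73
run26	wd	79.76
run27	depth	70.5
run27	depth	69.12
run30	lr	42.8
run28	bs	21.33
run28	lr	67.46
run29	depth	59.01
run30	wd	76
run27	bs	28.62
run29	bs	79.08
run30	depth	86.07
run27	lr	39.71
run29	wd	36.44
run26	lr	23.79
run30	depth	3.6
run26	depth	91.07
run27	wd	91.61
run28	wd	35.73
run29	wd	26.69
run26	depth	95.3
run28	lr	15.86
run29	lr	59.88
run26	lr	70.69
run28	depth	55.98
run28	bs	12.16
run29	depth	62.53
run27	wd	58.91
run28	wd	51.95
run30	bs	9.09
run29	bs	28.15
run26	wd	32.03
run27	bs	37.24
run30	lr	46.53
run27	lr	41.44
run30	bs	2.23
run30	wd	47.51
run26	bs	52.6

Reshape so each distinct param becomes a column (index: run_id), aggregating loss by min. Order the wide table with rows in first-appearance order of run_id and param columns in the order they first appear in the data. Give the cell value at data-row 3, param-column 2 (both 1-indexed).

91.07

With rows in first-appearance order of run_id, row 3 is run_id=run26. param columns in first-appearance order: lr, depth, bs, wd; column 2 is depth.
Long rows with run_id=run26, param=depth: min(91.07, 95.3) = 91.07.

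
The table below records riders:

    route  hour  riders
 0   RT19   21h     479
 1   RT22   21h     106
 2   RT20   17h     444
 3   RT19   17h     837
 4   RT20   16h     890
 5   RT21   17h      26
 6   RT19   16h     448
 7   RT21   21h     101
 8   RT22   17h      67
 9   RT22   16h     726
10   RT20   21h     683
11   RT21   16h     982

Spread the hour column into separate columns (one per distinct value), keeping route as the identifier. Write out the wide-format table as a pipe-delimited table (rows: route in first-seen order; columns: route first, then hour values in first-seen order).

| route | 21h | 17h | 16h |
| RT19 | 479 | 837 | 448 |
| RT22 | 106 | 67 | 726 |
| RT20 | 683 | 444 | 890 |
| RT21 | 101 | 26 | 982 |

Columns: route plus the 3 distinct hour values (21h, 17h, 16h).
For example, row RT19 column 21h takes riders=479 from the long row (RT19, 21h).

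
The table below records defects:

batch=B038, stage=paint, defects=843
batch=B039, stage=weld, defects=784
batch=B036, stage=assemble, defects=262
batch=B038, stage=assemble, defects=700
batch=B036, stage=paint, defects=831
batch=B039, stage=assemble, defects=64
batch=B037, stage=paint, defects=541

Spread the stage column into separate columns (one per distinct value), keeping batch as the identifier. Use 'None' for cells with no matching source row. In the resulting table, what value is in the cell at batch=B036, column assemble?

262

The long row with batch=B036, stage=assemble has defects=262.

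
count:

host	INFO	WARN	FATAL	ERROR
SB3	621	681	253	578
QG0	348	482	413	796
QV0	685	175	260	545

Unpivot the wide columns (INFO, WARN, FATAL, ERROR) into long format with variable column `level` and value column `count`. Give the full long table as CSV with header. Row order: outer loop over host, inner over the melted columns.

Each (host, column) pair becomes one row: 3 × 4 = 12 rows.
For example, (SB3, INFO) → count=621.

host,level,count
SB3,INFO,621
SB3,WARN,681
SB3,FATAL,253
SB3,ERROR,578
QG0,INFO,348
QG0,WARN,482
QG0,FATAL,413
QG0,ERROR,796
QV0,INFO,685
QV0,WARN,175
QV0,FATAL,260
QV0,ERROR,545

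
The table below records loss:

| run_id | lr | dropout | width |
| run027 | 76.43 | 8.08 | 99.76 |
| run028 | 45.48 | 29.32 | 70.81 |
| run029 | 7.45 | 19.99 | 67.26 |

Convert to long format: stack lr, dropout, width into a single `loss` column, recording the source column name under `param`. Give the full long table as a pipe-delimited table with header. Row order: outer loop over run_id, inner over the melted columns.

Each (run_id, column) pair becomes one row: 3 × 3 = 9 rows.
For example, (run027, lr) → loss=76.43.

| run_id | param | loss |
| run027 | lr | 76.43 |
| run027 | dropout | 8.08 |
| run027 | width | 99.76 |
| run028 | lr | 45.48 |
| run028 | dropout | 29.32 |
| run028 | width | 70.81 |
| run029 | lr | 7.45 |
| run029 | dropout | 19.99 |
| run029 | width | 67.26 |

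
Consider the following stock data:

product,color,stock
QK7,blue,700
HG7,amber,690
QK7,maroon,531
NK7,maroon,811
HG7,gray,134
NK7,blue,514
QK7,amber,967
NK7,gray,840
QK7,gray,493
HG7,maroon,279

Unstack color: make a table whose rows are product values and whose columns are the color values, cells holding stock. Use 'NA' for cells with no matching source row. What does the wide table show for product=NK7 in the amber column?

NA

No long-format row has product=NK7 and color=amber, so the cell is NA.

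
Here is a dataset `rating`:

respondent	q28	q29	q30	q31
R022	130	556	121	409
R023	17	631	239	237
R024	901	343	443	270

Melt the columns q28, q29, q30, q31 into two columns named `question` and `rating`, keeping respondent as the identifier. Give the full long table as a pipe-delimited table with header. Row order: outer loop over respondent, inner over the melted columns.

| respondent | question | rating |
| R022 | q28 | 130 |
| R022 | q29 | 556 |
| R022 | q30 | 121 |
| R022 | q31 | 409 |
| R023 | q28 | 17 |
| R023 | q29 | 631 |
| R023 | q30 | 239 |
| R023 | q31 | 237 |
| R024 | q28 | 901 |
| R024 | q29 | 343 |
| R024 | q30 | 443 |
| R024 | q31 | 270 |

Each (respondent, column) pair becomes one row: 3 × 4 = 12 rows.
For example, (R022, q28) → rating=130.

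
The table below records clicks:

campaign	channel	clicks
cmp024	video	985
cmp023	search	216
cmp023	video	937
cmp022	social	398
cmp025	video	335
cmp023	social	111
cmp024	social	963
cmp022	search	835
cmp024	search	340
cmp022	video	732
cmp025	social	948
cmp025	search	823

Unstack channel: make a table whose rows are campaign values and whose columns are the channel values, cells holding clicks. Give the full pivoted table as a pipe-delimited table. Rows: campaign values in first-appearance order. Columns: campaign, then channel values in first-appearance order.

Columns: campaign plus the 3 distinct channel values (video, search, social).
For example, row cmp024 column video takes clicks=985 from the long row (cmp024, video).

| campaign | video | search | social |
| cmp024 | 985 | 340 | 963 |
| cmp023 | 937 | 216 | 111 |
| cmp022 | 732 | 835 | 398 |
| cmp025 | 335 | 823 | 948 |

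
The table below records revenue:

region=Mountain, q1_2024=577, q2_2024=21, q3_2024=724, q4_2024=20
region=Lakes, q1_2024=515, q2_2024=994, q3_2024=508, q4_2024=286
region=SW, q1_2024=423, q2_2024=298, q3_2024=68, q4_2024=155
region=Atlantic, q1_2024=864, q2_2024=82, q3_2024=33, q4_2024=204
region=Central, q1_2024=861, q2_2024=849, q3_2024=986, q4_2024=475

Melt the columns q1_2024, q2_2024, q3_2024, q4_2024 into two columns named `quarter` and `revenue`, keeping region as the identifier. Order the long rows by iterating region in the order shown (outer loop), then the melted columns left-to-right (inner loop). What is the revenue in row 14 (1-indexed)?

20 rows total (5 × 4). Row 14: index ⌊(14-1)/4⌋ = 3 into region → Atlantic; (14-1) mod 4 = 1 into the melted columns → q2_2024.
So row 14 is (Atlantic, q2_2024, 82); revenue = 82.

82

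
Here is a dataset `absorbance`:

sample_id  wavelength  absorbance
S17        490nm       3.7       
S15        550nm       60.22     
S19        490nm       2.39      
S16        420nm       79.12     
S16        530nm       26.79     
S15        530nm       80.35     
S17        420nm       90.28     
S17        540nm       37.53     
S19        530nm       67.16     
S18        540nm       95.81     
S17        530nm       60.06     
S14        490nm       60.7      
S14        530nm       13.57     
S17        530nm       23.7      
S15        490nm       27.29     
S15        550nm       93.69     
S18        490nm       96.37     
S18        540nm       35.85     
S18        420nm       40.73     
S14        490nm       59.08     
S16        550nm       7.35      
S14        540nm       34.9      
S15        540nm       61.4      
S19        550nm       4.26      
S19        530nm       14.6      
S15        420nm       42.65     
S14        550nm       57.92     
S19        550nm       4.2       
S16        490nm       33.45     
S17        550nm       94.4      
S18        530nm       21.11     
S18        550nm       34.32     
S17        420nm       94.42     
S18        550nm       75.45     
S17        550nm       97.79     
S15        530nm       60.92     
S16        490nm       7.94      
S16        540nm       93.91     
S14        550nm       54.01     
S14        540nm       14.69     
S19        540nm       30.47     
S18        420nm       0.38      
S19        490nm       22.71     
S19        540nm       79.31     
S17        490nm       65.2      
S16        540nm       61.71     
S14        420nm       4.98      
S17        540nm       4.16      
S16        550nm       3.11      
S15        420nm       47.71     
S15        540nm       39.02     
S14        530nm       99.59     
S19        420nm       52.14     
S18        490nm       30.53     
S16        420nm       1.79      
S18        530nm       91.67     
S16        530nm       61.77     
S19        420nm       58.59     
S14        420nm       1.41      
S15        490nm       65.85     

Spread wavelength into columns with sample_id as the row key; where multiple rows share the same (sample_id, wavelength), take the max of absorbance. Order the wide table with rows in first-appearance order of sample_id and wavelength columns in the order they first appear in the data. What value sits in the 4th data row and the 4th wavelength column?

With rows in first-appearance order of sample_id, row 4 is sample_id=S16. wavelength columns in first-appearance order: 490nm, 550nm, 420nm, 530nm, 540nm; column 4 is 530nm.
Long rows with sample_id=S16, wavelength=530nm: max(26.79, 61.77) = 61.77.

61.77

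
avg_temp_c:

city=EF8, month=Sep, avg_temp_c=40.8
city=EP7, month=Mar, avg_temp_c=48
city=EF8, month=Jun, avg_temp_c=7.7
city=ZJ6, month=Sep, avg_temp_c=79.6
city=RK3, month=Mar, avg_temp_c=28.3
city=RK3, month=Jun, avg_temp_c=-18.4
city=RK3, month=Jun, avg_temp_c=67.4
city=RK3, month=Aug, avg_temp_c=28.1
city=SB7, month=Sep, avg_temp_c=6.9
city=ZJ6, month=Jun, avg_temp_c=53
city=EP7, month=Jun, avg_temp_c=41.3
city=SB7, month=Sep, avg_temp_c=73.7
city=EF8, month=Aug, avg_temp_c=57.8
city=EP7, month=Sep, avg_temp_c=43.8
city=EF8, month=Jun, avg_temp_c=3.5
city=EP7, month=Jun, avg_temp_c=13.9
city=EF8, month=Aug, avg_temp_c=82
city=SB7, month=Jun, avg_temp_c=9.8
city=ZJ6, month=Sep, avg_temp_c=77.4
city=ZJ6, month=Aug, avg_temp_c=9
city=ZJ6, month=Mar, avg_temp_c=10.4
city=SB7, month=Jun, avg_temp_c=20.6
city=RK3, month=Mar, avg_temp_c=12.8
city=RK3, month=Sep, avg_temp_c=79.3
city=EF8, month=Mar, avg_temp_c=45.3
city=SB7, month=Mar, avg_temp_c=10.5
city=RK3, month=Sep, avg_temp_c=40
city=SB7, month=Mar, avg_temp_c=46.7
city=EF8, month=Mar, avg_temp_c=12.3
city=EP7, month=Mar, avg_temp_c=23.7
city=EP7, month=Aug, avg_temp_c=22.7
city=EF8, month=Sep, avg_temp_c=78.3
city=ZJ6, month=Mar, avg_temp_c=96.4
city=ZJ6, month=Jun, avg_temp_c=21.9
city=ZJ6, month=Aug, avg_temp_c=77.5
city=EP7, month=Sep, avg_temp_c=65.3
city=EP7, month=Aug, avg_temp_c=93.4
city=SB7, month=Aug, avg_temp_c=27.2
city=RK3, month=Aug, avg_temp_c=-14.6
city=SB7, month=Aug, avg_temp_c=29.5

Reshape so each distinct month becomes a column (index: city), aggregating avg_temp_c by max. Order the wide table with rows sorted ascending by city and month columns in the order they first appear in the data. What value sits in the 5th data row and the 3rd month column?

With rows sorted ascending by city, row 5 is city=ZJ6. month columns in first-appearance order: Sep, Mar, Jun, Aug; column 3 is Jun.
Long rows with city=ZJ6, month=Jun: max(53, 21.9) = 53.

53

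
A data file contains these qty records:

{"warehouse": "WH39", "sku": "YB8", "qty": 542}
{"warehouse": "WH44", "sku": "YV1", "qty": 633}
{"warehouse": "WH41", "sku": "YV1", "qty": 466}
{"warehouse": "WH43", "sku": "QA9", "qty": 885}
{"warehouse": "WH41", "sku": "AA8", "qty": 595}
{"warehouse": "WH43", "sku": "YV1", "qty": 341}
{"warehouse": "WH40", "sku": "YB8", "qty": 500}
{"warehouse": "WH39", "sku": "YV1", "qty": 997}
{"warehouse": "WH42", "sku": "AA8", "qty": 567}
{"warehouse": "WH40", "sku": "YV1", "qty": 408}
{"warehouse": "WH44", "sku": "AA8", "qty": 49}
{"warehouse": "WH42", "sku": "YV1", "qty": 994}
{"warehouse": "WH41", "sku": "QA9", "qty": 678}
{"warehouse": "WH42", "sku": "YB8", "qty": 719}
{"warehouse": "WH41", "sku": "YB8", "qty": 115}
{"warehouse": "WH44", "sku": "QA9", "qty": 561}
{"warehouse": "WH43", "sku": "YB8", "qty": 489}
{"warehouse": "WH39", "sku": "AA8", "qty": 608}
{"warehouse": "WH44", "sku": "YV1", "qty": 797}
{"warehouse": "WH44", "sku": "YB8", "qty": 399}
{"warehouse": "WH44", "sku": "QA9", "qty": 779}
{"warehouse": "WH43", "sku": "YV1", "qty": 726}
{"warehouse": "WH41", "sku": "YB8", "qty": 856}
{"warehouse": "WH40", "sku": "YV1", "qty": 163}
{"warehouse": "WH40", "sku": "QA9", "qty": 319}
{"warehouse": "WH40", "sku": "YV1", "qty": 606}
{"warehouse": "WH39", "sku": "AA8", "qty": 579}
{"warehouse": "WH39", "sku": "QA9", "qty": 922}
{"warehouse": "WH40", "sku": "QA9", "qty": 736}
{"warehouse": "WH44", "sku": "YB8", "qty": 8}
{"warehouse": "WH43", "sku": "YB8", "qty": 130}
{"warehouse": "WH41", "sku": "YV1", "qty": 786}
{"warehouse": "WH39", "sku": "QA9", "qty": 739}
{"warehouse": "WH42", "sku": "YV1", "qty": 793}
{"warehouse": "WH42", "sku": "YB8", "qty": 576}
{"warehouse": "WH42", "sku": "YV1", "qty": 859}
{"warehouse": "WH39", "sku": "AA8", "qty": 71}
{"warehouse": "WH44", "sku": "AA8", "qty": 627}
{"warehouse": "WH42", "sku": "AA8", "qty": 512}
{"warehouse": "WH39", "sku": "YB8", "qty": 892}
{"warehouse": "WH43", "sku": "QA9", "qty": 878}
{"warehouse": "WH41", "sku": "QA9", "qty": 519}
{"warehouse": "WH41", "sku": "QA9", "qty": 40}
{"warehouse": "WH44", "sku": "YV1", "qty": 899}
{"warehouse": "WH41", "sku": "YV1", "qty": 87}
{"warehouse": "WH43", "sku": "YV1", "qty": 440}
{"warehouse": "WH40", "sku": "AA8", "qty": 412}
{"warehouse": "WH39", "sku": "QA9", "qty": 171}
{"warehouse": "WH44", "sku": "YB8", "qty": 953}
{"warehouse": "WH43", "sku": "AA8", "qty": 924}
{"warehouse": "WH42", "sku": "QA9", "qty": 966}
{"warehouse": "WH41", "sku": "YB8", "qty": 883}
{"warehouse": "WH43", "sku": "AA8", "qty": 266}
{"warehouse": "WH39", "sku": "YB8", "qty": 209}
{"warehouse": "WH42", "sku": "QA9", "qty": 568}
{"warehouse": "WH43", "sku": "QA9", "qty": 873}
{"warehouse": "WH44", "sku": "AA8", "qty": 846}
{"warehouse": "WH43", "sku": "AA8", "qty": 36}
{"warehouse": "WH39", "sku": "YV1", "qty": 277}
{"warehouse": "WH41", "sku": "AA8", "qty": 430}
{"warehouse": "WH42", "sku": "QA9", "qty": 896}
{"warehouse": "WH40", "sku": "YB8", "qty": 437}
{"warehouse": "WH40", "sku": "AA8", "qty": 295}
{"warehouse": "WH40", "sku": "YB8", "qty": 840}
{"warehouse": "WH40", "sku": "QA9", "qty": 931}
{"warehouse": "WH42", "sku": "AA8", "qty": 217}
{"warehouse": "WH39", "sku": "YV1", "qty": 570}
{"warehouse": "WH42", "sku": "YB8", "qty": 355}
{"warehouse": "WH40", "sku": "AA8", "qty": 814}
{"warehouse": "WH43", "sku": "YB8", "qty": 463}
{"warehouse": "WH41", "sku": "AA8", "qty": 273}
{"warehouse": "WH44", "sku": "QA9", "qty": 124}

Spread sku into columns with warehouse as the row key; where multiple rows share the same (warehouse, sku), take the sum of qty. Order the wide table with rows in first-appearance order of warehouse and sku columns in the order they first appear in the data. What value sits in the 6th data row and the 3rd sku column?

2430

With rows in first-appearance order of warehouse, row 6 is warehouse=WH42. sku columns in first-appearance order: YB8, YV1, QA9, AA8; column 3 is QA9.
Long rows with warehouse=WH42, sku=QA9: 966 + 568 + 896 = 2430.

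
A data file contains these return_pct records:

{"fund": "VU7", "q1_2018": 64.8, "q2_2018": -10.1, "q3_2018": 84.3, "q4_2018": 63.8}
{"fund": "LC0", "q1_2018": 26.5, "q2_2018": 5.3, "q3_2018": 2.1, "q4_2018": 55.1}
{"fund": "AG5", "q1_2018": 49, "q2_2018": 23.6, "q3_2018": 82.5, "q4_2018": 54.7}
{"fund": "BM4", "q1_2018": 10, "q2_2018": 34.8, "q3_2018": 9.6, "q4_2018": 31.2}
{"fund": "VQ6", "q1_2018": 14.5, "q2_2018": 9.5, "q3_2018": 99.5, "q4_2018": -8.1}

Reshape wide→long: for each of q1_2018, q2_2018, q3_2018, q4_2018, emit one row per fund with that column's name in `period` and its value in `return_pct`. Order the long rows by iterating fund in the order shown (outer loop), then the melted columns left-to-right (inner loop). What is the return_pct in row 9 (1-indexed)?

49

20 rows total (5 × 4). Row 9: index ⌊(9-1)/4⌋ = 2 into fund → AG5; (9-1) mod 4 = 0 into the melted columns → q1_2018.
So row 9 is (AG5, q1_2018, 49); return_pct = 49.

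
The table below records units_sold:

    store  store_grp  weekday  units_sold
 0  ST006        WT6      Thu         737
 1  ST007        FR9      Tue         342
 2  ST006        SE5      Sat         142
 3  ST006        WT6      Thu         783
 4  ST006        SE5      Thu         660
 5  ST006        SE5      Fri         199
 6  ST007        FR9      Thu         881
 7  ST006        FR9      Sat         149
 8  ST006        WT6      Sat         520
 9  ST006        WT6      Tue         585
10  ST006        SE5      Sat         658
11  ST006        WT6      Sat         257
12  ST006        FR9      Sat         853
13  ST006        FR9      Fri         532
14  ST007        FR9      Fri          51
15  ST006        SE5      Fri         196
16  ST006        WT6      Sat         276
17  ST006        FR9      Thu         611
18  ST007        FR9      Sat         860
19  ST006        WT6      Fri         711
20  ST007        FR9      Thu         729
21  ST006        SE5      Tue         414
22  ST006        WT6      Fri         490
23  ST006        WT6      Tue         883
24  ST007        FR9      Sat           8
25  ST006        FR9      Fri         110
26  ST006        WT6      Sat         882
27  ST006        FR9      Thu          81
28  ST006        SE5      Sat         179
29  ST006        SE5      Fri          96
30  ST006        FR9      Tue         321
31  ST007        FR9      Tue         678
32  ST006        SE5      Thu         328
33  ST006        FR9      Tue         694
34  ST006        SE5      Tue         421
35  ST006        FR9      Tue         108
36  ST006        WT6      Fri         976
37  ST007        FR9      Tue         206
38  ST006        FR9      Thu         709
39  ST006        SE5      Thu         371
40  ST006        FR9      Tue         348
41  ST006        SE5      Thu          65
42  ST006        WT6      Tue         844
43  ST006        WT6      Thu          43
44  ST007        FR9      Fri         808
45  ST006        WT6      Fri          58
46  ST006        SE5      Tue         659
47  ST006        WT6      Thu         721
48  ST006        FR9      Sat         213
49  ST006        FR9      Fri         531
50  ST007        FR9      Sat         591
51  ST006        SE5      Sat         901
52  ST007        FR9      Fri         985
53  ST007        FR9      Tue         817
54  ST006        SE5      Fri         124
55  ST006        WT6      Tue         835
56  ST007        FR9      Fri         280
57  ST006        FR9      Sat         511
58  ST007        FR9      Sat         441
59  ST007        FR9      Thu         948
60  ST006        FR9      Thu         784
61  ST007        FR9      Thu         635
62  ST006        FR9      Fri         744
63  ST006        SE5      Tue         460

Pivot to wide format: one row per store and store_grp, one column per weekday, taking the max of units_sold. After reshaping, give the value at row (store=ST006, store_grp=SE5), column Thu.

Rows with store=ST006, store_grp=SE5 and weekday=Thu: units_sold values are 660, 328, 371, 65.
max(660, 328, 371, 65) = 660.

660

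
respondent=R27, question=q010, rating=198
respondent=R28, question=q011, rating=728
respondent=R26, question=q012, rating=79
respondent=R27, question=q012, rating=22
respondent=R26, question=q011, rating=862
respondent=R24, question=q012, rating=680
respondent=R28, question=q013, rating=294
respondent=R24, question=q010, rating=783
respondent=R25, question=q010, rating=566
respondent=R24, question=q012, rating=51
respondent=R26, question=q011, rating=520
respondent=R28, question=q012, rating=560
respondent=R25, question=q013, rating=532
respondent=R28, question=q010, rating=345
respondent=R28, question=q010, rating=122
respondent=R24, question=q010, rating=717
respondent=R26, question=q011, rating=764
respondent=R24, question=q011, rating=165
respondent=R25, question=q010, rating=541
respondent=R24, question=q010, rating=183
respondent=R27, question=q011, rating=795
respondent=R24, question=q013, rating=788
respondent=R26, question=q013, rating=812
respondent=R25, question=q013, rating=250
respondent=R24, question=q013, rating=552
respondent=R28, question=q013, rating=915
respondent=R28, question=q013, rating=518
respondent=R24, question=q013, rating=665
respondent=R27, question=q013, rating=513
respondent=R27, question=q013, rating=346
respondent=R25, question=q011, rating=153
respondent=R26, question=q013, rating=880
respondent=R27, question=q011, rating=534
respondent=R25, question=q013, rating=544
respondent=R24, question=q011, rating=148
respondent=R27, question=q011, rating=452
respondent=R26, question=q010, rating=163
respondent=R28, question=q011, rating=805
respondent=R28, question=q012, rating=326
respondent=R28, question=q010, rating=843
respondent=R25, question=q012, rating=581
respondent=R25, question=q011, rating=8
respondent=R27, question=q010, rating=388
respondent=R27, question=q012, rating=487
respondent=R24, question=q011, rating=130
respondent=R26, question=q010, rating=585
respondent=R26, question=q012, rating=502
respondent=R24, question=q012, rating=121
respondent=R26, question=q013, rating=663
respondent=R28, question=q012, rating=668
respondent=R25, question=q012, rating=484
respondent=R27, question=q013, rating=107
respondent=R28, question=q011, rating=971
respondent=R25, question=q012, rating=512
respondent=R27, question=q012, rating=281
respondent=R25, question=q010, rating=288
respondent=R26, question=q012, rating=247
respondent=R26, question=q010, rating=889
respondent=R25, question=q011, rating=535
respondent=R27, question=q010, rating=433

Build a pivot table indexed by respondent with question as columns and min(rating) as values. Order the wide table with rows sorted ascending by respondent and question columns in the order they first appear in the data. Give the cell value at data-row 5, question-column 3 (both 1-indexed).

326

With rows sorted ascending by respondent, row 5 is respondent=R28. question columns in first-appearance order: q010, q011, q012, q013; column 3 is q012.
Long rows with respondent=R28, question=q012: min(560, 326, 668) = 326.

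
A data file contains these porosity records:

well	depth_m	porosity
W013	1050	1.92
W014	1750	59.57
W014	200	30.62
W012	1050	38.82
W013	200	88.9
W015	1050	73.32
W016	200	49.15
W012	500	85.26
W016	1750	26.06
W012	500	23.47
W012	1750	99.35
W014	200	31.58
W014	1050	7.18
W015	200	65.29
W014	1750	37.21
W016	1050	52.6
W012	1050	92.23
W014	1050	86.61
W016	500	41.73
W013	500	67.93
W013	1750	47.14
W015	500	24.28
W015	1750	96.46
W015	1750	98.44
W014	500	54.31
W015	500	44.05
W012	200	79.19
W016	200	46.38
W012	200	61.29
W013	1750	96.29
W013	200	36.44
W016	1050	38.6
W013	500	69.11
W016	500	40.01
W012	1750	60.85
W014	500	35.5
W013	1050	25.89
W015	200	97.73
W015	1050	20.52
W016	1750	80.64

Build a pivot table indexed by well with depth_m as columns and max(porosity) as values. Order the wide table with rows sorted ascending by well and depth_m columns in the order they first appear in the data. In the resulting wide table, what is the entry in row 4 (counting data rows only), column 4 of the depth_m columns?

44.05

With rows sorted ascending by well, row 4 is well=W015. depth_m columns in first-appearance order: 1050, 1750, 200, 500; column 4 is 500.
Long rows with well=W015, depth_m=500: max(24.28, 44.05) = 44.05.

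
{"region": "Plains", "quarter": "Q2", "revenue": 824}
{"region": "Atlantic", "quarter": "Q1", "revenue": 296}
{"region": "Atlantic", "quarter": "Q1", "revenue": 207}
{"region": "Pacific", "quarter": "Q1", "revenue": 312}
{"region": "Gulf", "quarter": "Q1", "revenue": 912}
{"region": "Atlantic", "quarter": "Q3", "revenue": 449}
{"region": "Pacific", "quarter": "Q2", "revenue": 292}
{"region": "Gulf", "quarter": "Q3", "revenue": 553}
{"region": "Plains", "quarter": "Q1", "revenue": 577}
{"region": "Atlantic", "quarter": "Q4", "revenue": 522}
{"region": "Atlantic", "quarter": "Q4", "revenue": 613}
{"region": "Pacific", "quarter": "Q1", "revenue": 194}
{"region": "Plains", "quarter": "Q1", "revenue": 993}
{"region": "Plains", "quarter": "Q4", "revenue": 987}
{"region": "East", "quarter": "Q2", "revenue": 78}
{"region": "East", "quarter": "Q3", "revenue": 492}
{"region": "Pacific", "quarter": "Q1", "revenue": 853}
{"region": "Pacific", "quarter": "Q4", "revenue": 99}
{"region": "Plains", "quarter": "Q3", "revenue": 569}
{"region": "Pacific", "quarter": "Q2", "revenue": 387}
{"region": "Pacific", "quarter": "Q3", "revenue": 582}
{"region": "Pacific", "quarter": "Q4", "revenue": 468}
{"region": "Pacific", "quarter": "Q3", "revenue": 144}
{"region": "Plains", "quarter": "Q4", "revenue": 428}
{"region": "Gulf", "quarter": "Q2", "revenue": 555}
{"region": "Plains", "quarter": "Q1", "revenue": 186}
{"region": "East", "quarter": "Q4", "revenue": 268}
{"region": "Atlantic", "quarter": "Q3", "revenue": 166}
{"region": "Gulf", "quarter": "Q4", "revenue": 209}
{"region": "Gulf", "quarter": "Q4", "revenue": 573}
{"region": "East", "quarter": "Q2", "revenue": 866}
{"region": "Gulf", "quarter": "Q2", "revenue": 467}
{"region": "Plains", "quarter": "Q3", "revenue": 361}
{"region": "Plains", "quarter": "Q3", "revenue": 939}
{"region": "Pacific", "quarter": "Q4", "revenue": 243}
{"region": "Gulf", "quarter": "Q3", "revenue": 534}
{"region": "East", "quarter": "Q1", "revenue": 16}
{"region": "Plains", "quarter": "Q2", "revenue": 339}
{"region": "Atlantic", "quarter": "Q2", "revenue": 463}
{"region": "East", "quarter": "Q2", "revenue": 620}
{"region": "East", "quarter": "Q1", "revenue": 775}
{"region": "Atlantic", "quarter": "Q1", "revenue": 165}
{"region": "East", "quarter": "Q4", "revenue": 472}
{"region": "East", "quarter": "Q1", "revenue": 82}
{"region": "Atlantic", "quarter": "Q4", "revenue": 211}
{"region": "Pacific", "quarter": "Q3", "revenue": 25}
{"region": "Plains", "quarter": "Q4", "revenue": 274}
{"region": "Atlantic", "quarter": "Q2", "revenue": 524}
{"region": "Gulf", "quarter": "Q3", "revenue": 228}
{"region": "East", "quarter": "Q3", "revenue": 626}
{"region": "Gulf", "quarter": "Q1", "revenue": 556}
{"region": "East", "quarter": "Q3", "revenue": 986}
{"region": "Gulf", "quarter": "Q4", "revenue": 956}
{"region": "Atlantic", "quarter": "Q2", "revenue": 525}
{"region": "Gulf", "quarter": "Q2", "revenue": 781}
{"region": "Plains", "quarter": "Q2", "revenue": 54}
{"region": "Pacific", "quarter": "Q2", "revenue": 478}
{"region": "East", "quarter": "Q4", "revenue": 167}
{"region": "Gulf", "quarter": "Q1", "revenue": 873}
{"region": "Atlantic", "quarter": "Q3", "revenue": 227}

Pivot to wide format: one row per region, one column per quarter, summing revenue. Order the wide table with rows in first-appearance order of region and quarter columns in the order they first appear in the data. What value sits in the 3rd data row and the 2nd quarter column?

With rows in first-appearance order of region, row 3 is region=Pacific. quarter columns in first-appearance order: Q2, Q1, Q3, Q4; column 2 is Q1.
Long rows with region=Pacific, quarter=Q1: 312 + 194 + 853 = 1359.

1359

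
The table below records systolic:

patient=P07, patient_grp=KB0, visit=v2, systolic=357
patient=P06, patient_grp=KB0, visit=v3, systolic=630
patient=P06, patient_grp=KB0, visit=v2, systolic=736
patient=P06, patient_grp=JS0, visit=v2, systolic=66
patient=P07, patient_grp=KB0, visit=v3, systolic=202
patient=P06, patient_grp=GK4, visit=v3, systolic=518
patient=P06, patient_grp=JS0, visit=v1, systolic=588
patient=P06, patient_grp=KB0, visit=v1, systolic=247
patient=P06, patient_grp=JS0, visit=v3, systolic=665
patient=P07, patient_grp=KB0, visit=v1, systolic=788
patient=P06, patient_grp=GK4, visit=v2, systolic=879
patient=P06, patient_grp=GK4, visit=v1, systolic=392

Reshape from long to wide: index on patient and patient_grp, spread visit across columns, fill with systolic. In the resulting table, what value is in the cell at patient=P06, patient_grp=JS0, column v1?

Wide layout: rows indexed by patient and patient_grp, columns are the 3 distinct visit values (v2, v3, v1).
Cell (patient=P06, patient_grp=JS0, visit=v1) draws from the long row where patient=P06, patient_grp=JS0 and visit=v1, which has systolic=588.

588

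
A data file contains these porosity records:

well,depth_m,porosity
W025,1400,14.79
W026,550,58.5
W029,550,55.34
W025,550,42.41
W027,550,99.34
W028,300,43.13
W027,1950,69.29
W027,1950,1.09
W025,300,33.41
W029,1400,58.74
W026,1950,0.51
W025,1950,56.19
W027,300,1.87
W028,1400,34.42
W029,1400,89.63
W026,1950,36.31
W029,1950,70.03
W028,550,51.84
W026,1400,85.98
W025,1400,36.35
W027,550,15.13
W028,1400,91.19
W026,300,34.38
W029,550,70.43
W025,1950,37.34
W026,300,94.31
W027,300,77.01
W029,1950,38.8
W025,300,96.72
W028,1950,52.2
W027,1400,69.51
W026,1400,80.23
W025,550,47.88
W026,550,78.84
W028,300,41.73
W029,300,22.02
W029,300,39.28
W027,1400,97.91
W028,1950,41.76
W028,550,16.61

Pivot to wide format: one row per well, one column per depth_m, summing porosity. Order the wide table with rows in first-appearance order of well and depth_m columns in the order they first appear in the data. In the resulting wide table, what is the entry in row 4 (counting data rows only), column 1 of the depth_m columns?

With rows in first-appearance order of well, row 4 is well=W027. depth_m columns in first-appearance order: 1400, 550, 300, 1950; column 1 is 1400.
Long rows with well=W027, depth_m=1400: 69.51 + 97.91 = 167.42.

167.42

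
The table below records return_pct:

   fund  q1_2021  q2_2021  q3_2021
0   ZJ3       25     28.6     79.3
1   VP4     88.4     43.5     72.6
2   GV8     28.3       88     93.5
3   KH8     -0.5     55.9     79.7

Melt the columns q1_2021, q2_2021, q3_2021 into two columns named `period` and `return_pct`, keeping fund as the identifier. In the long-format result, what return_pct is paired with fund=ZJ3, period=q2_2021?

Unpivoting turns each (fund, wide-column) pair into one long row.
The wide cell at row ZJ3, column q2_2021 holds 28.6, so the long row (ZJ3, q2_2021) has return_pct=28.6.

28.6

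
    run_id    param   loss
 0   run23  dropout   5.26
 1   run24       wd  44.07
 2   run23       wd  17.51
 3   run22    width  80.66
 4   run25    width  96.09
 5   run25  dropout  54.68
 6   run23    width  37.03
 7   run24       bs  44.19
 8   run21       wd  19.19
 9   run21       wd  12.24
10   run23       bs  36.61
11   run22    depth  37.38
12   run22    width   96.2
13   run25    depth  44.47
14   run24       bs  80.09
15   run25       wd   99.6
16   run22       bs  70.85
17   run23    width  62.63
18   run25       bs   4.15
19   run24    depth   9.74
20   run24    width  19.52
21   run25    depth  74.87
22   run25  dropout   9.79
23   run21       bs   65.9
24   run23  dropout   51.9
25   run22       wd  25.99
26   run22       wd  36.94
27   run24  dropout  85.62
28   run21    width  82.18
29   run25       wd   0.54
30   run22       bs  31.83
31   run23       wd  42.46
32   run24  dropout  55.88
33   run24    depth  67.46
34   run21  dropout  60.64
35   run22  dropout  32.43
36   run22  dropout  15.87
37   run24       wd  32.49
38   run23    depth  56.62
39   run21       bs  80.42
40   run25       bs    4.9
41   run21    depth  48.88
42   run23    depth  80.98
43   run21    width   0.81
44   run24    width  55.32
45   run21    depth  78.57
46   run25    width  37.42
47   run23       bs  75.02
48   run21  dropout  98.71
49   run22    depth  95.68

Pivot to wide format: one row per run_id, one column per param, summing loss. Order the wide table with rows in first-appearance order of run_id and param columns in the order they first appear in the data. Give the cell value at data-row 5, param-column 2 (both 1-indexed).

31.43

With rows in first-appearance order of run_id, row 5 is run_id=run21. param columns in first-appearance order: dropout, wd, width, bs, depth; column 2 is wd.
Long rows with run_id=run21, param=wd: 19.19 + 12.24 = 31.43.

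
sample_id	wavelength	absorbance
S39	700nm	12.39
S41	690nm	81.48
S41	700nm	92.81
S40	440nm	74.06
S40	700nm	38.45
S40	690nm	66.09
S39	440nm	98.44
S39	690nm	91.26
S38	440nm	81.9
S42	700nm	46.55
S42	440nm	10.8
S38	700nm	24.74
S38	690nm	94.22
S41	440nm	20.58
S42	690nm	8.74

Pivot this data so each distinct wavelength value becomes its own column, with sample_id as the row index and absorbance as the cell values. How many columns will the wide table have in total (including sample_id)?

4

1 column for sample_id plus 3 distinct wavelength values → 4 columns.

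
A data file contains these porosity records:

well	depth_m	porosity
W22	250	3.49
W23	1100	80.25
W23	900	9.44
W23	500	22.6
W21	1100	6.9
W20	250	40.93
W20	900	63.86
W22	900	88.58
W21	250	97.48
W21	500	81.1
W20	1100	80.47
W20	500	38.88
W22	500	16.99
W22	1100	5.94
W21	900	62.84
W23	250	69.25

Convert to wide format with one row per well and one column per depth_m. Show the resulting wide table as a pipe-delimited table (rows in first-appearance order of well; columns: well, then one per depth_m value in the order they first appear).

Columns: well plus the 4 distinct depth_m values (250, 1100, 900, 500).
For example, row W22 column 250 takes porosity=3.49 from the long row (W22, 250).

| well | 250 | 1100 | 900 | 500 |
| W22 | 3.49 | 5.94 | 88.58 | 16.99 |
| W23 | 69.25 | 80.25 | 9.44 | 22.6 |
| W21 | 97.48 | 6.9 | 62.84 | 81.1 |
| W20 | 40.93 | 80.47 | 63.86 | 38.88 |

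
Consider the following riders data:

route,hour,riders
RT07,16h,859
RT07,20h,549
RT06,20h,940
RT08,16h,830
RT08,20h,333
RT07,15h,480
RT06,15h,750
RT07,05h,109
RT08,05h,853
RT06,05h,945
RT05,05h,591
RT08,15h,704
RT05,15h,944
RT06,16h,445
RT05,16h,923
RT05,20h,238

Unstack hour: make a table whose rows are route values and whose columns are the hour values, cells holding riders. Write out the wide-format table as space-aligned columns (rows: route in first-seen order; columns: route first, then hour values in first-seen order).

Columns: route plus the 4 distinct hour values (16h, 20h, 15h, 05h).
For example, row RT07 column 16h takes riders=859 from the long row (RT07, 16h).

route  16h  20h  15h  05h
RT07   859  549  480  109
RT06   445  940  750  945
RT08   830  333  704  853
RT05   923  238  944  591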